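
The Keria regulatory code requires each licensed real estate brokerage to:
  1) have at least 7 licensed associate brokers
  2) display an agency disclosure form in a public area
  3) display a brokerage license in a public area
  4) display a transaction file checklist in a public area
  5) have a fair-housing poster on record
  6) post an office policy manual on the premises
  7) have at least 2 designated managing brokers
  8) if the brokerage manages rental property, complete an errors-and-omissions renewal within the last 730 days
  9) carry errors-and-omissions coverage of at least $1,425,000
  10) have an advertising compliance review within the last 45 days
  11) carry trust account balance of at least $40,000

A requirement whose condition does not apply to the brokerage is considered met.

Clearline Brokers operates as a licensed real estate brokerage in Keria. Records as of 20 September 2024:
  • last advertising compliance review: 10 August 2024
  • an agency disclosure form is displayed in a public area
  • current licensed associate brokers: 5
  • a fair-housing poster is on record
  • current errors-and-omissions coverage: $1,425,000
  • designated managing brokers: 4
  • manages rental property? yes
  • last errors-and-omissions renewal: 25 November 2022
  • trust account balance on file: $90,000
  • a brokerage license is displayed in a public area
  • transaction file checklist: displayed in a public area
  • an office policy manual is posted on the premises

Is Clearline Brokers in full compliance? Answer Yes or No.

1. licensed associate brokers 5 < 7 → not met
2. agency disclosure form present → met
3. brokerage license present → met
4. transaction file checklist present → met
5. fair-housing poster present → met
6. office policy manual present → met
7. designated managing brokers 4 ≥ 2 → met
8. condition 'manages rental property' holds; errors-and-omissions renewal 665 days ago vs limit 730 → met
9. errors-and-omissions coverage $1,425,000 ≥ $1,425,000 → met
10. advertising compliance review 41 days ago vs limit 45 → met
11. trust account balance $90,000 ≥ $40,000 → met
Not met: 1

No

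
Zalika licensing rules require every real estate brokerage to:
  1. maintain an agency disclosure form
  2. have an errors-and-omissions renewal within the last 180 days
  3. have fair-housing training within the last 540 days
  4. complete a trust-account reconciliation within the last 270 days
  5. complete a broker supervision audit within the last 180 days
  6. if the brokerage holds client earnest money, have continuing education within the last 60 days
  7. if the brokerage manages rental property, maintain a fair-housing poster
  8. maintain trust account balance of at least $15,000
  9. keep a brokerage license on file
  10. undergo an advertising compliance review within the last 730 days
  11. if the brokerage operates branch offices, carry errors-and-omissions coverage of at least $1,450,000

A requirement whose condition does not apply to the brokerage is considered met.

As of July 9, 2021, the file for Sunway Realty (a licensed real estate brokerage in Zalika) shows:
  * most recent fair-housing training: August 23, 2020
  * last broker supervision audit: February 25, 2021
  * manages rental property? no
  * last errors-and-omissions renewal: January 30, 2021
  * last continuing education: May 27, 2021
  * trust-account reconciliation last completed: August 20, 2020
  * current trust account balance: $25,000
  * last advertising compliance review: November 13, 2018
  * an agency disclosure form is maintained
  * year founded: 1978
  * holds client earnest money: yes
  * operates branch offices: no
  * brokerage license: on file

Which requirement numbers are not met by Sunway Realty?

1. agency disclosure form present → met
2. errors-and-omissions renewal 160 days ago vs limit 180 → met
3. fair-housing training 320 days ago vs limit 540 → met
4. trust-account reconciliation 323 days ago vs limit 270 → not met
5. broker supervision audit 134 days ago vs limit 180 → met
6. condition 'holds client earnest money' holds; continuing education 43 days ago vs limit 60 → met
7. condition 'manages rental property' does not hold → requirement n/a → met
8. trust account balance $25,000 ≥ $15,000 → met
9. brokerage license present → met
10. advertising compliance review 969 days ago vs limit 730 → not met
11. condition 'operates branch offices' does not hold → requirement n/a → met
Not met: 4, 10

4, 10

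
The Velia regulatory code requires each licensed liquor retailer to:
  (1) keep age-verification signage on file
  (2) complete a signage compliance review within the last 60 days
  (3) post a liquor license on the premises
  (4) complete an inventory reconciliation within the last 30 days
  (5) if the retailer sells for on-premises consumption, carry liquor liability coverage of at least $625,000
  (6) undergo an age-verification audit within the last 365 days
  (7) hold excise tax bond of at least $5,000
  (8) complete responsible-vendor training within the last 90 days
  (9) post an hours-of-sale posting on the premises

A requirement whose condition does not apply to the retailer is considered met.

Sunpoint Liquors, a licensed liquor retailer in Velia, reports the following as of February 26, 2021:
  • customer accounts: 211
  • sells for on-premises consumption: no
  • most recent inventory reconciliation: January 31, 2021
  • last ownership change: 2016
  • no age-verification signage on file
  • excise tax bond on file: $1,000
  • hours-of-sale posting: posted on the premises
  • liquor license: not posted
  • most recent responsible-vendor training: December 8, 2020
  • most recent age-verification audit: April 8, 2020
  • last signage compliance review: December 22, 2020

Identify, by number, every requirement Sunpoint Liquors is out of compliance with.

1, 2, 3, 7

1. age-verification signage absent → not met
2. signage compliance review 66 days ago vs limit 60 → not met
3. liquor license absent → not met
4. inventory reconciliation 26 days ago vs limit 30 → met
5. condition 'sells for on-premises consumption' does not hold → requirement n/a → met
6. age-verification audit 324 days ago vs limit 365 → met
7. excise tax bond $1,000 < $5,000 → not met
8. responsible-vendor training 80 days ago vs limit 90 → met
9. hours-of-sale posting present → met
Not met: 1, 2, 3, 7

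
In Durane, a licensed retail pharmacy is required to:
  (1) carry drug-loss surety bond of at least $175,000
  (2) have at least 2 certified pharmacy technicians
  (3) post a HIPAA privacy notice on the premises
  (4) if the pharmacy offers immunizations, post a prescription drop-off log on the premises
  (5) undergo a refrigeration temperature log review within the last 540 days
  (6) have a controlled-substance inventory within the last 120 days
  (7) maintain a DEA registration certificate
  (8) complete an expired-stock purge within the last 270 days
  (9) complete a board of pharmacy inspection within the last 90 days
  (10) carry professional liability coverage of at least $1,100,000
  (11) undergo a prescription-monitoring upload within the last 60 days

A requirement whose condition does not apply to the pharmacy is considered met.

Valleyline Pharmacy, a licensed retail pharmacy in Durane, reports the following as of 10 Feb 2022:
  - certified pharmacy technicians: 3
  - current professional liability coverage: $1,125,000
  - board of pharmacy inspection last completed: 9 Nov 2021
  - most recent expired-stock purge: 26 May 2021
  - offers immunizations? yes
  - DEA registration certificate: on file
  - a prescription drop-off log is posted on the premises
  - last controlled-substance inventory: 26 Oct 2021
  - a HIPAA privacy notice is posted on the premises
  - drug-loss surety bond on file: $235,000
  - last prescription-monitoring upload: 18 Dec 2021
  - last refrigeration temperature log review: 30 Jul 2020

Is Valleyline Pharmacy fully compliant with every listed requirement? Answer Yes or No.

1. drug-loss surety bond $235,000 ≥ $175,000 → met
2. certified pharmacy technicians 3 ≥ 2 → met
3. HIPAA privacy notice present → met
4. condition 'offers immunizations' holds; prescription drop-off log present → met
5. refrigeration temperature log review 560 days ago vs limit 540 → not met
6. controlled-substance inventory 107 days ago vs limit 120 → met
7. DEA registration certificate present → met
8. expired-stock purge 260 days ago vs limit 270 → met
9. board of pharmacy inspection 93 days ago vs limit 90 → not met
10. professional liability coverage $1,125,000 ≥ $1,100,000 → met
11. prescription-monitoring upload 54 days ago vs limit 60 → met
Not met: 5, 9

No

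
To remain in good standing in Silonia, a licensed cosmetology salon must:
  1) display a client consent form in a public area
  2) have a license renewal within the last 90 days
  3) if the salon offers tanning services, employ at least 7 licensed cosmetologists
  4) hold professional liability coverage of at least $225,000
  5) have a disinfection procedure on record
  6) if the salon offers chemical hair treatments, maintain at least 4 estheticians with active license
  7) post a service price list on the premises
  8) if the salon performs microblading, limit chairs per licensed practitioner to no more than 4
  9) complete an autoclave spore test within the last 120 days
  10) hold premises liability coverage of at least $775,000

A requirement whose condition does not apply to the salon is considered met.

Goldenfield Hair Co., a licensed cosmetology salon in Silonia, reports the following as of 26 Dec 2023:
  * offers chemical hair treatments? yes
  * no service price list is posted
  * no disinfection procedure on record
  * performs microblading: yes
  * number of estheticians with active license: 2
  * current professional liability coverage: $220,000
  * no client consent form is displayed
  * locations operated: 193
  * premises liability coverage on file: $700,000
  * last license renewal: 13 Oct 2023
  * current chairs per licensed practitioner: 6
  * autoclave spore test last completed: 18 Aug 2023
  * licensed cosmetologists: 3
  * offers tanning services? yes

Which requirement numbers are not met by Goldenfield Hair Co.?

1, 3, 4, 5, 6, 7, 8, 9, 10

1. client consent form absent → not met
2. license renewal 74 days ago vs limit 90 → met
3. condition 'offers tanning services' holds; licensed cosmetologists 3 < 7 → not met
4. professional liability coverage $220,000 < $225,000 → not met
5. disinfection procedure absent → not met
6. condition 'offers chemical hair treatments' holds; estheticians with active license 2 < 4 → not met
7. service price list absent → not met
8. condition 'performs microblading' holds; chairs per licensed practitioner 6 > 4 → not met
9. autoclave spore test 130 days ago vs limit 120 → not met
10. premises liability coverage $700,000 < $775,000 → not met
Not met: 1, 3, 4, 5, 6, 7, 8, 9, 10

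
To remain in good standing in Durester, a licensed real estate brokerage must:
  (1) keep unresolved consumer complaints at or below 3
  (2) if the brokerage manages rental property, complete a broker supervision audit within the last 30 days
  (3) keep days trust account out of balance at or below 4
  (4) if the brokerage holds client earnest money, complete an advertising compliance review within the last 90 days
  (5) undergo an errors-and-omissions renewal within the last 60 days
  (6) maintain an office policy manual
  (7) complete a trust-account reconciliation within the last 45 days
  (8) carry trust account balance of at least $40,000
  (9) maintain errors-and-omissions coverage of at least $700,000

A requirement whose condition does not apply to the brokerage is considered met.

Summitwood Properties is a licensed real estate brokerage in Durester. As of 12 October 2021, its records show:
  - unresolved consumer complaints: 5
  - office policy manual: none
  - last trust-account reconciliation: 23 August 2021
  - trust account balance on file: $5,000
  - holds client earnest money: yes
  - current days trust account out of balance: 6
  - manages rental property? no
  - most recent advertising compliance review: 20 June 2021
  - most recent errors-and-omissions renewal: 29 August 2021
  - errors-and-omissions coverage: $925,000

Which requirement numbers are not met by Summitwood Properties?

1. unresolved consumer complaints 5 > 3 → not met
2. condition 'manages rental property' does not hold → requirement n/a → met
3. days trust account out of balance 6 > 4 → not met
4. condition 'holds client earnest money' holds; advertising compliance review 114 days ago vs limit 90 → not met
5. errors-and-omissions renewal 44 days ago vs limit 60 → met
6. office policy manual absent → not met
7. trust-account reconciliation 50 days ago vs limit 45 → not met
8. trust account balance $5,000 < $40,000 → not met
9. errors-and-omissions coverage $925,000 ≥ $700,000 → met
Not met: 1, 3, 4, 6, 7, 8

1, 3, 4, 6, 7, 8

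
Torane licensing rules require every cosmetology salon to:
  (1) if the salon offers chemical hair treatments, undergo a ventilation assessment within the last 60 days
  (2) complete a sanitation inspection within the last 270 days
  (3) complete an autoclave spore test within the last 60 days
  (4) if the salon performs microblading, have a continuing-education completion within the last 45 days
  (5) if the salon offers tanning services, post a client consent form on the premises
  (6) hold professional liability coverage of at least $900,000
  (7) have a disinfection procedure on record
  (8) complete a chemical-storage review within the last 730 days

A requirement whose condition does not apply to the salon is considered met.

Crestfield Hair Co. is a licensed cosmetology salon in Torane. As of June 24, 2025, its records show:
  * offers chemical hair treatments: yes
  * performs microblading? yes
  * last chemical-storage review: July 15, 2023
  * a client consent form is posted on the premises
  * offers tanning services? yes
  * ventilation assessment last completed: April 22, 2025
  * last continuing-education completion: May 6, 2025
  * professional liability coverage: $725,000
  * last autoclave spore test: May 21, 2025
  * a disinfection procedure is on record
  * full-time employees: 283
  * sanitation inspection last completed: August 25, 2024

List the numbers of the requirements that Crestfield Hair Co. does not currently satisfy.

1. condition 'offers chemical hair treatments' holds; ventilation assessment 63 days ago vs limit 60 → not met
2. sanitation inspection 303 days ago vs limit 270 → not met
3. autoclave spore test 34 days ago vs limit 60 → met
4. condition 'performs microblading' holds; continuing-education completion 49 days ago vs limit 45 → not met
5. condition 'offers tanning services' holds; client consent form present → met
6. professional liability coverage $725,000 < $900,000 → not met
7. disinfection procedure present → met
8. chemical-storage review 710 days ago vs limit 730 → met
Not met: 1, 2, 4, 6

1, 2, 4, 6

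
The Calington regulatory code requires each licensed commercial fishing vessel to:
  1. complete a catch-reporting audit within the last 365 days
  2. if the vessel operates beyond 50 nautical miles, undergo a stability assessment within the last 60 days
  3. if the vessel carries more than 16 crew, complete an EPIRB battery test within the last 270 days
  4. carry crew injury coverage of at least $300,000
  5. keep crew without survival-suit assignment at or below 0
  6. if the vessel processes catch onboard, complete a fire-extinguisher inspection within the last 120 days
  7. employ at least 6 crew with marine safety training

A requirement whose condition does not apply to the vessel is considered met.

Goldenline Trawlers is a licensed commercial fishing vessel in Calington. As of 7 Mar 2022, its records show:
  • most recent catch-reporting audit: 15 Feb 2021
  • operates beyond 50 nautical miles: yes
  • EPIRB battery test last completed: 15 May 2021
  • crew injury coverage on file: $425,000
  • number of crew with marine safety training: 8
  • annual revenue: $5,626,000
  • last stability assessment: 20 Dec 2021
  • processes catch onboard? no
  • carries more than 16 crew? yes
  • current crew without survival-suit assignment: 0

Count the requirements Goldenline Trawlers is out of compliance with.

1. catch-reporting audit 385 days ago vs limit 365 → not met
2. condition 'operates beyond 50 nautical miles' holds; stability assessment 77 days ago vs limit 60 → not met
3. condition 'carries more than 16 crew' holds; EPIRB battery test 296 days ago vs limit 270 → not met
4. crew injury coverage $425,000 ≥ $300,000 → met
5. crew without survival-suit assignment 0 ≤ 0 → met
6. condition 'processes catch onboard' does not hold → requirement n/a → met
7. crew with marine safety training 8 ≥ 6 → met
Not met: 3 of 7

3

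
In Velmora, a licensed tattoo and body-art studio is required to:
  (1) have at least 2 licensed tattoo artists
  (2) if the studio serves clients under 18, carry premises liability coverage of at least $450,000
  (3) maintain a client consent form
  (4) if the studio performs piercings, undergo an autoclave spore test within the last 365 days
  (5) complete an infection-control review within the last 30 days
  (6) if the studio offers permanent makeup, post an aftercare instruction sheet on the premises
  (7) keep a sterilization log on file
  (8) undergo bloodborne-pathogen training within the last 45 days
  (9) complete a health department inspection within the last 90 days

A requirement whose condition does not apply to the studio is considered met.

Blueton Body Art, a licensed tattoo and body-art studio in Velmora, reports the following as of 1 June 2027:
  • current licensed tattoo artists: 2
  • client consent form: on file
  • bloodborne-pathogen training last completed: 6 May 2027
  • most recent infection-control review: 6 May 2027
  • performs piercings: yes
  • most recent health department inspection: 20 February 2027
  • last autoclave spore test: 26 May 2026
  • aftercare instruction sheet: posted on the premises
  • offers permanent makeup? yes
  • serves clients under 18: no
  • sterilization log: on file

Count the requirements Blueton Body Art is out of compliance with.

1. licensed tattoo artists 2 ≥ 2 → met
2. condition 'serves clients under 18' does not hold → requirement n/a → met
3. client consent form present → met
4. condition 'performs piercings' holds; autoclave spore test 371 days ago vs limit 365 → not met
5. infection-control review 26 days ago vs limit 30 → met
6. condition 'offers permanent makeup' holds; aftercare instruction sheet present → met
7. sterilization log present → met
8. bloodborne-pathogen training 26 days ago vs limit 45 → met
9. health department inspection 101 days ago vs limit 90 → not met
Not met: 2 of 9

2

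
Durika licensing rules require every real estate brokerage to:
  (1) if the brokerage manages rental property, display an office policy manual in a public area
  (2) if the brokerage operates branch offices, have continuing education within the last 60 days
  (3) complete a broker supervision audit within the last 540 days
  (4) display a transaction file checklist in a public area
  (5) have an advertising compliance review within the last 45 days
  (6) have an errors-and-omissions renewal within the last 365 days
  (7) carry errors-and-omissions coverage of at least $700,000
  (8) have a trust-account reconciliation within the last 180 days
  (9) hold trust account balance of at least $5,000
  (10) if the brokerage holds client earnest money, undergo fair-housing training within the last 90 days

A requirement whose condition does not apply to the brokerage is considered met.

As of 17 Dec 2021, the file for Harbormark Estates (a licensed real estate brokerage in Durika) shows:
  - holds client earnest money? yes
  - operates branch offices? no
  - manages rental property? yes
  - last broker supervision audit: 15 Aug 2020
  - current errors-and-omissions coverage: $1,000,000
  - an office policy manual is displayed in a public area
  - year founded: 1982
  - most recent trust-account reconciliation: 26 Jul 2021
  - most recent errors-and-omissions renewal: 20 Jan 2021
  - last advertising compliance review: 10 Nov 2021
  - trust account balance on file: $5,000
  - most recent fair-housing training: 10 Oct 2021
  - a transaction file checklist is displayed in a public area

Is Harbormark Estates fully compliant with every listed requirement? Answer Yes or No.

1. condition 'manages rental property' holds; office policy manual present → met
2. condition 'operates branch offices' does not hold → requirement n/a → met
3. broker supervision audit 489 days ago vs limit 540 → met
4. transaction file checklist present → met
5. advertising compliance review 37 days ago vs limit 45 → met
6. errors-and-omissions renewal 331 days ago vs limit 365 → met
7. errors-and-omissions coverage $1,000,000 ≥ $700,000 → met
8. trust-account reconciliation 144 days ago vs limit 180 → met
9. trust account balance $5,000 ≥ $5,000 → met
10. condition 'holds client earnest money' holds; fair-housing training 68 days ago vs limit 90 → met
All met.

Yes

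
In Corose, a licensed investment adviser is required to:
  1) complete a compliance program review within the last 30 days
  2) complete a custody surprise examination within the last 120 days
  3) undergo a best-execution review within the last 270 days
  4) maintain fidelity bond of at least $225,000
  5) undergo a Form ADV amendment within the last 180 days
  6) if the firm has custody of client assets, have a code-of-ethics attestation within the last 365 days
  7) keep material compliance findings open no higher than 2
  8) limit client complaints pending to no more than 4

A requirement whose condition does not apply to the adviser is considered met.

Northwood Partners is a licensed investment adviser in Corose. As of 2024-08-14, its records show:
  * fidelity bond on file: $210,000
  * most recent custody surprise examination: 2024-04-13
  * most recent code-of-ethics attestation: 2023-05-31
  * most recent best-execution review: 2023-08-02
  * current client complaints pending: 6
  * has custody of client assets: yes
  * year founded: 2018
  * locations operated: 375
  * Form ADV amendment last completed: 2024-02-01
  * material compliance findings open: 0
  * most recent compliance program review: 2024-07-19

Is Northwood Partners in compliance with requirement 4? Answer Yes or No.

4. fidelity bond $210,000 < $225,000 → not met

No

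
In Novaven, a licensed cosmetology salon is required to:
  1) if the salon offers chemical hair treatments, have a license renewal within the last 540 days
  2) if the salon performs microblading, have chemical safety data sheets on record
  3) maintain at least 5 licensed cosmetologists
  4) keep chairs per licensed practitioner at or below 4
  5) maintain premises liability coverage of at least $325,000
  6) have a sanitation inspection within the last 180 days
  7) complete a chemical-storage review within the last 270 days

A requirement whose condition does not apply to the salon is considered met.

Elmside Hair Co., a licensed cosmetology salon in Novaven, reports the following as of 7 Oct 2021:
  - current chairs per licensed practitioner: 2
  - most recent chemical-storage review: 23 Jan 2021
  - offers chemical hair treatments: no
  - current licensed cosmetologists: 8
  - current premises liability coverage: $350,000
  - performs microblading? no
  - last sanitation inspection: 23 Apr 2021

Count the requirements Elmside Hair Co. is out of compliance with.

1. condition 'offers chemical hair treatments' does not hold → requirement n/a → met
2. condition 'performs microblading' does not hold → requirement n/a → met
3. licensed cosmetologists 8 ≥ 5 → met
4. chairs per licensed practitioner 2 ≤ 4 → met
5. premises liability coverage $350,000 ≥ $325,000 → met
6. sanitation inspection 167 days ago vs limit 180 → met
7. chemical-storage review 257 days ago vs limit 270 → met
Not met: 0 of 7

0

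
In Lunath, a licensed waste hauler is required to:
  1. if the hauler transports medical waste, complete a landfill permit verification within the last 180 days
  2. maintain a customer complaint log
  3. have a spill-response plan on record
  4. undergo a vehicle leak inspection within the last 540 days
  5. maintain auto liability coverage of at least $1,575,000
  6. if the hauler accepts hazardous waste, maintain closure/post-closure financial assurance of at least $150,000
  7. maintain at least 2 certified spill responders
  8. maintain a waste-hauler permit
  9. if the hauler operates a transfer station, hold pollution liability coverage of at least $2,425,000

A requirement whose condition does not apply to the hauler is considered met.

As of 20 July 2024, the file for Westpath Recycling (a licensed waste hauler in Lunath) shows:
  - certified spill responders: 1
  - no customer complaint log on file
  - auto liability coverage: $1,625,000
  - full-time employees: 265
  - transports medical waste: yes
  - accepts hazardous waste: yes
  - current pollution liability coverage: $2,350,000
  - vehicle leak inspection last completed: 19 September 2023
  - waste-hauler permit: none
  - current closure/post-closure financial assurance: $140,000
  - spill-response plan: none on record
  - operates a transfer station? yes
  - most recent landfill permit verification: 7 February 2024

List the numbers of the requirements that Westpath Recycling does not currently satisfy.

1. condition 'transports medical waste' holds; landfill permit verification 164 days ago vs limit 180 → met
2. customer complaint log absent → not met
3. spill-response plan absent → not met
4. vehicle leak inspection 305 days ago vs limit 540 → met
5. auto liability coverage $1,625,000 ≥ $1,575,000 → met
6. condition 'accepts hazardous waste' holds; closure/post-closure financial assurance $140,000 < $150,000 → not met
7. certified spill responders 1 < 2 → not met
8. waste-hauler permit absent → not met
9. condition 'operates a transfer station' holds; pollution liability coverage $2,350,000 < $2,425,000 → not met
Not met: 2, 3, 6, 7, 8, 9

2, 3, 6, 7, 8, 9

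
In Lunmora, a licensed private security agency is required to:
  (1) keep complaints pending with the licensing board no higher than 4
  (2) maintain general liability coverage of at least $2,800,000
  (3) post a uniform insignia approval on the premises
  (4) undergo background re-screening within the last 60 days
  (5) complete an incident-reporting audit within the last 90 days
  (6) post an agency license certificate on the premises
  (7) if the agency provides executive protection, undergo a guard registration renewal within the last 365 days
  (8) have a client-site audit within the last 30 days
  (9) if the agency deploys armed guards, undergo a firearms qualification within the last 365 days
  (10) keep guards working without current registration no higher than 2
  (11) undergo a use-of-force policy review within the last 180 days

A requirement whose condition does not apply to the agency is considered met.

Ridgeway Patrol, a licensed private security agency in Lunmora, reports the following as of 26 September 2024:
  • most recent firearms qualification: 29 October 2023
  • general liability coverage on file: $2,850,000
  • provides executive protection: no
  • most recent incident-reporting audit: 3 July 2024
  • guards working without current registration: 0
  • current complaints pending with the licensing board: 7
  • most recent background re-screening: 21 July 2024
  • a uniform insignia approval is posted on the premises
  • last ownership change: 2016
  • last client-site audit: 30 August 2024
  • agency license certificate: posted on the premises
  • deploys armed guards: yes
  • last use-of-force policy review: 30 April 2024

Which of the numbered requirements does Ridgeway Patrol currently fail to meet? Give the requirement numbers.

1, 4

1. complaints pending with the licensing board 7 > 4 → not met
2. general liability coverage $2,850,000 ≥ $2,800,000 → met
3. uniform insignia approval present → met
4. background re-screening 67 days ago vs limit 60 → not met
5. incident-reporting audit 85 days ago vs limit 90 → met
6. agency license certificate present → met
7. condition 'provides executive protection' does not hold → requirement n/a → met
8. client-site audit 27 days ago vs limit 30 → met
9. condition 'deploys armed guards' holds; firearms qualification 333 days ago vs limit 365 → met
10. guards working without current registration 0 ≤ 2 → met
11. use-of-force policy review 149 days ago vs limit 180 → met
Not met: 1, 4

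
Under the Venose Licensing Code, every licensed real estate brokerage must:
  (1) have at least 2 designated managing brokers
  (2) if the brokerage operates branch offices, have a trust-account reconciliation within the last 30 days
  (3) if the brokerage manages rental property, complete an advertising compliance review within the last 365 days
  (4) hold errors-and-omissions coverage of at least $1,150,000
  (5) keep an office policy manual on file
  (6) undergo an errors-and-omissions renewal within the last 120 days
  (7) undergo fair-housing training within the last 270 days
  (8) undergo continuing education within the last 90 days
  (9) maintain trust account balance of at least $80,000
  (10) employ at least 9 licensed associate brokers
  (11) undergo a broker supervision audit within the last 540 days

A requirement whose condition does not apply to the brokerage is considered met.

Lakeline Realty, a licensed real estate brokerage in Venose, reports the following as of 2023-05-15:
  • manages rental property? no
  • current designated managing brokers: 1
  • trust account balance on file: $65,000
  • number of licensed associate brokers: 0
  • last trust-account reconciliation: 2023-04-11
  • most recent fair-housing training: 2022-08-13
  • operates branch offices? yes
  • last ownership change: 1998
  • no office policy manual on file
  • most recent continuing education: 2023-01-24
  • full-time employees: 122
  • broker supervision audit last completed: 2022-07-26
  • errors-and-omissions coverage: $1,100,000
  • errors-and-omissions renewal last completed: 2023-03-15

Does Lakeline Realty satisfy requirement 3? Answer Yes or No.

Yes

3. condition 'manages rental property' does not hold → requirement n/a → met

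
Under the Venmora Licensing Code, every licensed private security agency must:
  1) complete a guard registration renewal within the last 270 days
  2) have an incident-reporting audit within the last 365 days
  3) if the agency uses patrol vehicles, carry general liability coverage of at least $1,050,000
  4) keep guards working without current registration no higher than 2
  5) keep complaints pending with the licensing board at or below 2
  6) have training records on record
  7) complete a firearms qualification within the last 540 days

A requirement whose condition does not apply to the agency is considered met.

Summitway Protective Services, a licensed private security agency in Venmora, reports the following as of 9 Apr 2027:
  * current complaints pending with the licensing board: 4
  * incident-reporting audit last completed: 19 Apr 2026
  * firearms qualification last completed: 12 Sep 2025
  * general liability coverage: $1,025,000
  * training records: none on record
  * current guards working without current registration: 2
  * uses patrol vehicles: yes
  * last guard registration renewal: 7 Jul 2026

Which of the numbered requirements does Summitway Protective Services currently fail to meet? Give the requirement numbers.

1. guard registration renewal 276 days ago vs limit 270 → not met
2. incident-reporting audit 355 days ago vs limit 365 → met
3. condition 'uses patrol vehicles' holds; general liability coverage $1,025,000 < $1,050,000 → not met
4. guards working without current registration 2 ≤ 2 → met
5. complaints pending with the licensing board 4 > 2 → not met
6. training records absent → not met
7. firearms qualification 574 days ago vs limit 540 → not met
Not met: 1, 3, 5, 6, 7

1, 3, 5, 6, 7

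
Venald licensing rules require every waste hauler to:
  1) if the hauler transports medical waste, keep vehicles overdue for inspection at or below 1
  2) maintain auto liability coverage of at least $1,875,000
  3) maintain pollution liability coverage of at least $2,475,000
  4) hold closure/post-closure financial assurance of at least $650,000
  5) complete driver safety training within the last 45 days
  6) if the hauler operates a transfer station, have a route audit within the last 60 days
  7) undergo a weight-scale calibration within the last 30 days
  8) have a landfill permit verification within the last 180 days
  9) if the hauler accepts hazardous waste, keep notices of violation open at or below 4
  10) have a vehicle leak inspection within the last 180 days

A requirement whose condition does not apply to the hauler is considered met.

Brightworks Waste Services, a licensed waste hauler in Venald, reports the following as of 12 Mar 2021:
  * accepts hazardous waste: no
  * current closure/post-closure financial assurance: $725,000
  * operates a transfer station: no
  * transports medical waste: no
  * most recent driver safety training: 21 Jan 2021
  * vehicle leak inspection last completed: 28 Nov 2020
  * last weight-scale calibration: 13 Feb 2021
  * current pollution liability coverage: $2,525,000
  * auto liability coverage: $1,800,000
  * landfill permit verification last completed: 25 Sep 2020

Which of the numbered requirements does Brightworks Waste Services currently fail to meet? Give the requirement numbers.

2, 5

1. condition 'transports medical waste' does not hold → requirement n/a → met
2. auto liability coverage $1,800,000 < $1,875,000 → not met
3. pollution liability coverage $2,525,000 ≥ $2,475,000 → met
4. closure/post-closure financial assurance $725,000 ≥ $650,000 → met
5. driver safety training 50 days ago vs limit 45 → not met
6. condition 'operates a transfer station' does not hold → requirement n/a → met
7. weight-scale calibration 27 days ago vs limit 30 → met
8. landfill permit verification 168 days ago vs limit 180 → met
9. condition 'accepts hazardous waste' does not hold → requirement n/a → met
10. vehicle leak inspection 104 days ago vs limit 180 → met
Not met: 2, 5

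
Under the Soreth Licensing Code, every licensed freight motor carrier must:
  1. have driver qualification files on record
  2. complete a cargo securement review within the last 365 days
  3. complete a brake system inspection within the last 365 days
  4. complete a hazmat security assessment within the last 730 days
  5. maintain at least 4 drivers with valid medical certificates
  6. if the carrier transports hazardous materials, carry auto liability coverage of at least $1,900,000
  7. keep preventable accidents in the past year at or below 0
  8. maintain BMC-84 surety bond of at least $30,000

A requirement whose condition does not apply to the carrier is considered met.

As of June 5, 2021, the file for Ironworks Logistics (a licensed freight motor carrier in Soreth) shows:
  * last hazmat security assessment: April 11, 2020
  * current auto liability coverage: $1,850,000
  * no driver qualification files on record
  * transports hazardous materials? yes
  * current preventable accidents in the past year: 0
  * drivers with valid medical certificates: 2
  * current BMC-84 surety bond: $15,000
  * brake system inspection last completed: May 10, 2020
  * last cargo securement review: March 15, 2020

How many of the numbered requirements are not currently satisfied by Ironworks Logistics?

6

1. driver qualification files absent → not met
2. cargo securement review 447 days ago vs limit 365 → not met
3. brake system inspection 391 days ago vs limit 365 → not met
4. hazmat security assessment 420 days ago vs limit 730 → met
5. drivers with valid medical certificates 2 < 4 → not met
6. condition 'transports hazardous materials' holds; auto liability coverage $1,850,000 < $1,900,000 → not met
7. preventable accidents in the past year 0 ≤ 0 → met
8. BMC-84 surety bond $15,000 < $30,000 → not met
Not met: 6 of 8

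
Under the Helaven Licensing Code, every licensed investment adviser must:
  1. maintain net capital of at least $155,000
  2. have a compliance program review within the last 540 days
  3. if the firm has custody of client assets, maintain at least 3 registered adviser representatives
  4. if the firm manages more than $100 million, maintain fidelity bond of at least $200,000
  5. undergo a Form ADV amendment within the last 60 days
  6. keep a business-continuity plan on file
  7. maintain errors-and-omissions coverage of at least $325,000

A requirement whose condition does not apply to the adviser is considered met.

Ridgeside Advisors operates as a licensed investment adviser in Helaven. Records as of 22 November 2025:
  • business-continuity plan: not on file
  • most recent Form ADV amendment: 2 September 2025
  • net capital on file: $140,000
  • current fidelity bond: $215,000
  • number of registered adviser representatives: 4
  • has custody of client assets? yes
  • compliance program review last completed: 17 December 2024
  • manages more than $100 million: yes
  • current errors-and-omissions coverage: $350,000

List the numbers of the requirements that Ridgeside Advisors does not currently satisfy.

1, 5, 6

1. net capital $140,000 < $155,000 → not met
2. compliance program review 340 days ago vs limit 540 → met
3. condition 'has custody of client assets' holds; registered adviser representatives 4 ≥ 3 → met
4. condition 'manages more than $100 million' holds; fidelity bond $215,000 ≥ $200,000 → met
5. Form ADV amendment 81 days ago vs limit 60 → not met
6. business-continuity plan absent → not met
7. errors-and-omissions coverage $350,000 ≥ $325,000 → met
Not met: 1, 5, 6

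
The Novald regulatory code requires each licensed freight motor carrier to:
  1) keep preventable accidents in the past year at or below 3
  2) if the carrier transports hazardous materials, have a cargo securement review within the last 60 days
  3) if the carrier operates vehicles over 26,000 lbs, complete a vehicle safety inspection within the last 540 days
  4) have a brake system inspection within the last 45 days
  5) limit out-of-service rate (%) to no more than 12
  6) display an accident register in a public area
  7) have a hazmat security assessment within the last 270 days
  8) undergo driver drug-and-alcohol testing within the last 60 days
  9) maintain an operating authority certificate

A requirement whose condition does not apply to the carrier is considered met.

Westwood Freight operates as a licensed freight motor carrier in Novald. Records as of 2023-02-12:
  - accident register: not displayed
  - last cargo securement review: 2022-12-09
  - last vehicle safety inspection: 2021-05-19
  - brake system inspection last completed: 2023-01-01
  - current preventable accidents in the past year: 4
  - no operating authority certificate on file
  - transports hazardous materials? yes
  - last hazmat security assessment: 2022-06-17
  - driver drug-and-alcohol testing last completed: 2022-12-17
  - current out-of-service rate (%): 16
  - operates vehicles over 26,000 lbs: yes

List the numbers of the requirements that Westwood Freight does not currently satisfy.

1, 2, 3, 5, 6, 9

1. preventable accidents in the past year 4 > 3 → not met
2. condition 'transports hazardous materials' holds; cargo securement review 65 days ago vs limit 60 → not met
3. condition 'operates vehicles over 26,000 lbs' holds; vehicle safety inspection 634 days ago vs limit 540 → not met
4. brake system inspection 42 days ago vs limit 45 → met
5. out-of-service rate (%) 16 > 12 → not met
6. accident register absent → not met
7. hazmat security assessment 240 days ago vs limit 270 → met
8. driver drug-and-alcohol testing 57 days ago vs limit 60 → met
9. operating authority certificate absent → not met
Not met: 1, 2, 3, 5, 6, 9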